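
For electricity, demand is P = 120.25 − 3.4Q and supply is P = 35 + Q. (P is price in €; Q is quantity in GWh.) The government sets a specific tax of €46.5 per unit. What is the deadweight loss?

Competitive equilibrium: 120.25 − 3.4Q = 35 + Q → Q* = 19.375, P* = 54.375.
With the tax, the buyer price exceeds the seller price by 46.5: (120.25 − 3.4Q) − (35 + Q) = 46.5 → Q' = 8.8068.
ΔQ = 19.375 − 8.8068 = 10.5682; the wedge equals the tax, 46.5.
The triangle = ½ × 10.5682 × 46.5 = €245.71.

€245.71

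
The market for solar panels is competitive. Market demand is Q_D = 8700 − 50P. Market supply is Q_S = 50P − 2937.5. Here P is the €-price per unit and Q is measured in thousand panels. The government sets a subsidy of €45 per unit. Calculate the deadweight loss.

In inverse form: demand P = 174 − 0.02Q, supply P = 58.75 + 0.02Q.
Competitive equilibrium: 174 − 0.02Q = 58.75 + 0.02Q → Q* = 2881.25, P* = 116.375.
The subsidy lowers effective supply by 45: P = 13.75 + 0.02Q.
New quantity: 174 − 0.02Q = 13.75 + 0.02Q → Q' = 4006.25.
Overproduction ΔQ = 4006.25 − 2881.25 = 1125; wedge = subsidy = 45.
Welfare loss = ½ × 1125 × 45 = €25312.50 thousand.

€25312.50 thousand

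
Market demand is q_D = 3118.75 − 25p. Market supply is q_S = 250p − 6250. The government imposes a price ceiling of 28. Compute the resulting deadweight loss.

50631.39

In inverse form: demand p = 124.75 − 0.04q, supply p = 25 + 0.004q.
Competitive equilibrium: 124.75 − 0.04q = 25 + 0.004q → q* = 2267.0455, p* = 34.0682.
At the ceiling p = 28, quantity supplied = (28 − 25)/0.004 = 750.
Willingness to pay at q' = 750: 124.75 − 0.04·750 = 94.75.
Δq = 2267.0455 − 750 = 1517.0455; wedge = 94.75 − 28 = 66.75.
DWL = ½ × 1517.0455 × 66.75 = 50631.39.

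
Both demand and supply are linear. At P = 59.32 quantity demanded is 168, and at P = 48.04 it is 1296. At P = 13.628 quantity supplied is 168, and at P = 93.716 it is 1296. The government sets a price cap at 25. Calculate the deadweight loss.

Demand slope = (48.04 − 59.32)/(1296 − 168) = −0.01, so P = 61 − 0.01Q.
Supply slope = (93.716 − 13.628)/(1296 − 168) = 0.071, so P = 1.7 + 0.071Q.
Competitive equilibrium: 61 − 0.01Q = 1.7 + 0.071Q → Q* = 732.0988, P* = 53.679.
At the ceiling P = 25, quantity supplied = (25 − 1.7)/0.071 = 328.169.
Willingness to pay at Q' = 328.169: 61 − 0.01·328.169 = 57.7183.
ΔQ = 732.0988 − 328.169 = 403.9298; wedge = 57.7183 − 25 = 32.7183.
DWL = ½ × 403.9298 × 32.7183 = 6607.95.

6607.95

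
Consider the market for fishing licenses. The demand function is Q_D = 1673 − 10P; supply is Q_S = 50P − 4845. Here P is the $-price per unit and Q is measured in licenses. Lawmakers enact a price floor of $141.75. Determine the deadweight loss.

$6580.28

In inverse form: demand P = 167.3 − 0.1Q, supply P = 96.9 + 0.02Q.
Competitive equilibrium: 167.3 − 0.1Q = 96.9 + 0.02Q → Q* = 586.6667, P* = 108.6333.
At the floor P = 141.75, quantity demanded = (167.3 − 141.75)/0.1 = 255.5.
Sellers' marginal cost at Q' = 255.5: 96.9 + 0.02·255.5 = 102.01.
ΔQ = 586.6667 − 255.5 = 331.1667; wedge = 141.75 − 102.01 = 39.74.
DWL = ½ × 331.1667 × 39.74 = $6580.28.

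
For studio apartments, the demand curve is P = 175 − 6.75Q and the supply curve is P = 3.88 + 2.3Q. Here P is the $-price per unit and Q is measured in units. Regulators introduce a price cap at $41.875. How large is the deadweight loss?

$25.82

Competitive equilibrium: 175 − 6.75Q = 3.88 + 2.3Q → Q* = 18.9083, P* = 47.3691.
At the ceiling P = 41.875, quantity supplied = (41.875 − 3.88)/2.3 = 16.5196.
Willingness to pay at Q' = 16.5196: 175 − 6.75·16.5196 = 63.4927.
ΔQ = 18.9083 − 16.5196 = 2.3887; wedge = 63.4927 − 41.875 = 21.6177.
Deadweight loss = ½ × 2.3887 × 21.6177 = $25.82.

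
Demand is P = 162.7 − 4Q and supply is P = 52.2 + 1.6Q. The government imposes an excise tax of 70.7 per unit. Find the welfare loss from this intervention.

446.29

Competitive equilibrium: 162.7 − 4Q = 52.2 + 1.6Q → Q* = 19.7321, P* = 83.7714.
With the tax, the buyer price exceeds the seller price by 70.7: (162.7 − 4Q) − (52.2 + 1.6Q) = 70.7 → Q' = 7.1071.
ΔQ = 19.7321 − 7.1071 = 12.625; the wedge equals the tax, 70.7.
The triangle = ½ × 12.625 × 70.7 = 446.29.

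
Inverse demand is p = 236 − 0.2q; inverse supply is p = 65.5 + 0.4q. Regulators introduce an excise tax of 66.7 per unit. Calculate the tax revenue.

Competitive equilibrium: 236 − 0.2q = 65.5 + 0.4q → q* = 284.1667, p* = 179.1667.
With the tax, the buyer price exceeds the seller price by 66.7: (236 − 0.2q) − (65.5 + 0.4q) = 66.7 → q' = 173.
Tax revenue = 66.7 × 173 = 11539.10.

11539.10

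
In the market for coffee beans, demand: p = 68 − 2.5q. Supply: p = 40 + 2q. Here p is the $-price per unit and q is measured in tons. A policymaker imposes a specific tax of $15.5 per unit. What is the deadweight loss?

$26.69

Competitive equilibrium: 68 − 2.5q = 40 + 2q → q* = 6.2222, p* = 52.4444.
With the tax, the buyer price exceeds the seller price by 15.5: (68 − 2.5q) − (40 + 2q) = 15.5 → q' = 2.7778.
Δq = 6.2222 − 2.7778 = 3.4444; the wedge equals the tax, 15.5.
The triangle = ½ × 3.4444 × 15.5 = $26.69.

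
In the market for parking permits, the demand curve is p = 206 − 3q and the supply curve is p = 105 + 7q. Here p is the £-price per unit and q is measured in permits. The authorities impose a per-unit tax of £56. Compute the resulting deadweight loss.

Competitive equilibrium: 206 − 3q = 105 + 7q → q* = 10.1, p* = 175.7.
With the tax, the buyer price exceeds the seller price by 56: (206 − 3q) − (105 + 7q) = 56 → q' = 4.5.
Δq = 10.1 − 4.5 = 5.6; the wedge equals the tax, 56.
The triangle = ½ × 5.6 × 56 = £156.80.

£156.80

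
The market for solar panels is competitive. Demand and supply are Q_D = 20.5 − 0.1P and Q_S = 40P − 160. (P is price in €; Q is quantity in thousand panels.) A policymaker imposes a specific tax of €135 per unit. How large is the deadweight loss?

In inverse form: demand P = 205 − 10Q, supply P = 4 + 0.025Q.
Competitive equilibrium: 205 − 10Q = 4 + 0.025Q → Q* = 20.0499, P* = 4.5012.
With the tax, the buyer price exceeds the seller price by 135: (205 − 10Q) − (4 + 0.025Q) = 135 → Q' = 6.5835.
ΔQ = 20.0499 − 6.5835 = 13.4664; the wedge equals the tax, 135.
Deadweight loss = ½ × 13.4664 × 135 = €908.98 thousand.

€908.98 thousand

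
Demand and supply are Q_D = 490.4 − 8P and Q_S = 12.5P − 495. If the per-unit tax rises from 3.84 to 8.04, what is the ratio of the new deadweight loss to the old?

4.384

In inverse form: demand P = 61.3 − 0.125Q, supply P = 39.6 + 0.08Q.
Competitive equilibrium: 61.3 − 0.125Q = 39.6 + 0.08Q → Q* = 105.8537, P* = 48.0683.
For a per-unit tax t: ΔQ = t/0.205, so DWL = ½·t·(t/0.205) = t²/0.41.
At t = 3.84: DWL = 35.965. At t = 8.04: DWL = 157.662.
Ratio = (8.04/3.84)² = 4.384.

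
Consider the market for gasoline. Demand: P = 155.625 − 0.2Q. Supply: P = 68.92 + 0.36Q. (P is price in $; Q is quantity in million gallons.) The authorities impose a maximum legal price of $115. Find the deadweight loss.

$201.56 million

Competitive equilibrium: 155.625 − 0.2Q = 68.92 + 0.36Q → Q* = 154.8304, P* = 124.6589.
At the ceiling P = 115, quantity supplied = (115 − 68.92)/0.36 = 128.
Willingness to pay at Q' = 128: 155.625 − 0.2·128 = 130.025.
ΔQ = 154.8304 − 128 = 26.8304; wedge = 130.025 − 115 = 15.025.
Deadweight loss = ½ × 26.8304 × 15.025 = $201.56 million.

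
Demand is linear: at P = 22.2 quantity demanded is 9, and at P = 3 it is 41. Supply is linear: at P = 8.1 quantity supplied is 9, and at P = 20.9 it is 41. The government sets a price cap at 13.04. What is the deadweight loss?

Demand slope = (3 − 22.2)/(41 − 9) = −0.6, so P = 27.6 − 0.6Q.
Supply slope = (20.9 − 8.1)/(41 − 9) = 0.4, so P = 4.5 + 0.4Q.
Competitive equilibrium: 27.6 − 0.6Q = 4.5 + 0.4Q → Q* = 23.1, P* = 13.74.
At the ceiling P = 13.04, quantity supplied = (13.04 − 4.5)/0.4 = 21.35.
Willingness to pay at Q' = 21.35: 27.6 − 0.6·21.35 = 14.79.
ΔQ = 23.1 − 21.35 = 1.75; wedge = 14.79 − 13.04 = 1.75.
Deadweight loss = ½ × 1.75 × 1.75 = 1.53.

1.53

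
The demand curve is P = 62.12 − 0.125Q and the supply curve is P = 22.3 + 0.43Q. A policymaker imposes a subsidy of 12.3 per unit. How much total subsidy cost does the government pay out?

Competitive equilibrium: 62.12 − 0.125Q = 22.3 + 0.43Q → Q* = 71.7477, P* = 53.1515.
The subsidy lowers effective supply by 12.3: P = 10 + 0.43Q.
New quantity: 62.12 − 0.125Q = 10 + 0.43Q → Q' = 93.9099.
Total subsidy cost = 12.3 × 93.9099 = 1155.09.

1155.09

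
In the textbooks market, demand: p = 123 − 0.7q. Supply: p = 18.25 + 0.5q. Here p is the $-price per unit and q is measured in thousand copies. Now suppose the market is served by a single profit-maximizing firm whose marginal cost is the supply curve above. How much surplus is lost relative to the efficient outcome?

$620.56 thousand

Competitive equilibrium: 123 − 0.7q = 18.25 + 0.5q → q* = 87.2917, p* = 61.8958.
Marginal revenue: MR = 123 − 1.4q. Set MR = MC: 123 − 1.4q = 18.25 + 0.5q → q_m = 55.1316.
Price p_m = 123 − 0.7·55.1316 = 84.4079; MC(q_m) = 18.25 + 0.5·55.1316 = 45.8158.
Competitive q* = 87.2917, so Δq = 32.1601; wedge = 84.4079 − 45.8158 = 38.5921.
DWL = ½ × 32.1601 × 38.5921 = $620.56 thousand.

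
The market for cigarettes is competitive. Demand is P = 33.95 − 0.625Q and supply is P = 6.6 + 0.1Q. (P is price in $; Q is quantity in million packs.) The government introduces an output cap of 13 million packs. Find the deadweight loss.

Competitive equilibrium: 33.95 − 0.625Q = 6.6 + 0.1Q → Q* = 37.7241, P* = 10.3724.
At Q = 13: demand price = 33.95 − 0.625·13 = 25.825; supply price = 6.6 + 0.1·13 = 7.9.
ΔQ = 37.7241 − 13 = 24.7241; wedge = 25.825 − 7.9 = 17.925.
Deadweight loss = ½ × 24.7241 × 17.925 = $221.59 million.

$221.59 million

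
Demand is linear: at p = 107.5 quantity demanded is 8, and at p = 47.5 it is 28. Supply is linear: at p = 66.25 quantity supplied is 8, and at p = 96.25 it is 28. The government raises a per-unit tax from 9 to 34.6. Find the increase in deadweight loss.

124.02

Demand slope = (47.5 − 107.5)/(28 − 8) = −3, so p = 131.5 − 3q.
Supply slope = (96.25 − 66.25)/(28 − 8) = 1.5, so p = 54.25 + 1.5q.
Competitive equilibrium: 131.5 − 3q = 54.25 + 1.5q → q* = 17.1667, p* = 80.
For a per-unit tax t: Δq = t/4.5, so DWL = ½·t·(t/4.5) = t²/9.
At t = 9: DWL = 9. At t = 34.6: DWL = 133.018.
Increase = 133.018 − 9 = 124.02.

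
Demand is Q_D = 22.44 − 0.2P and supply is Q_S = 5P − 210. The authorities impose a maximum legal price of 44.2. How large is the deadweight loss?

In inverse form: demand P = 112.2 − 5Q, supply P = 42 + 0.2Q.
Competitive equilibrium: 112.2 − 5Q = 42 + 0.2Q → Q* = 13.5, P* = 44.7.
At the ceiling P = 44.2, quantity supplied = (44.2 − 42)/0.2 = 11.
Willingness to pay at Q' = 11: 112.2 − 5·11 = 57.2.
ΔQ = 13.5 − 11 = 2.5; wedge = 57.2 − 44.2 = 13.
The triangle = ½ × 2.5 × 13 = 16.25.

16.25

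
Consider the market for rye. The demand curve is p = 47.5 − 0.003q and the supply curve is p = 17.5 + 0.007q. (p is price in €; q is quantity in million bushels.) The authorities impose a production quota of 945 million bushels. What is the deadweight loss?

Competitive equilibrium: 47.5 − 0.003q = 17.5 + 0.007q → q* = 3000, p* = 38.5.
At q = 945: demand price = 47.5 − 0.003·945 = 44.665; supply price = 17.5 + 0.007·945 = 24.115.
Δq = 3000 − 945 = 2055; wedge = 44.665 − 24.115 = 20.55.
Deadweight loss = ½ × 2055 × 20.55 = €21115.125 million.

€21115.125 million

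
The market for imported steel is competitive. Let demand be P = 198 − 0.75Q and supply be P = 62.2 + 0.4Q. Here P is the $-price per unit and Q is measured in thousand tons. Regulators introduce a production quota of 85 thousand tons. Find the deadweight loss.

Competitive equilibrium: 198 − 0.75Q = 62.2 + 0.4Q → Q* = 118.087, P* = 109.4348.
At Q = 85: demand price = 198 − 0.75·85 = 134.25; supply price = 62.2 + 0.4·85 = 96.2.
ΔQ = 118.087 − 85 = 33.087; wedge = 134.25 − 96.2 = 38.05.
DWL = ½ × 33.087 × 38.05 = $629.48 thousand.

$629.48 thousand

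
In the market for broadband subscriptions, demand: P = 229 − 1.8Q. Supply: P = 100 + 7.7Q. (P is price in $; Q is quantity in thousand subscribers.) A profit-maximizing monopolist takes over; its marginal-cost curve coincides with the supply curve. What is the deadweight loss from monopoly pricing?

Competitive equilibrium: 229 − 1.8Q = 100 + 7.7Q → Q* = 13.5789, P* = 204.5579.
Marginal revenue: MR = 229 − 3.6Q. Set MR = MC: 229 − 3.6Q = 100 + 7.7Q → Q_m = 11.4159.
Price P_m = 229 − 1.8·11.4159 = 208.4514; MC(Q_m) = 100 + 7.7·11.4159 = 187.9024.
Competitive Q* = 13.5789, so ΔQ = 2.163; wedge = 208.4514 − 187.9024 = 20.549.
Deadweight loss = ½ × 2.163 × 20.549 = $22.22 thousand.

$22.22 thousand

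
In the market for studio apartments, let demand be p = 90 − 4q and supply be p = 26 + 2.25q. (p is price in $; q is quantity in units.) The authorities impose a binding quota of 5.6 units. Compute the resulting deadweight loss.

$67.28

Competitive equilibrium: 90 − 4q = 26 + 2.25q → q* = 10.24, p* = 49.04.
At q = 5.6: demand price = 90 − 4·5.6 = 67.6; supply price = 26 + 2.25·5.6 = 38.6.
Δq = 10.24 − 5.6 = 4.64; wedge = 67.6 − 38.6 = 29.
Deadweight loss = ½ × 4.64 × 29 = $67.28.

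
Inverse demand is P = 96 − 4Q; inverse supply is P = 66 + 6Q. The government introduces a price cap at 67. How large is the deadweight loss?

Competitive equilibrium: 96 − 4Q = 66 + 6Q → Q* = 3, P* = 84.
At the ceiling P = 67, quantity supplied = (67 − 66)/6 = 0.1667.
Willingness to pay at Q' = 0.1667: 96 − 4·0.1667 = 95.3332.
ΔQ = 3 − 0.1667 = 2.8333; wedge = 95.3332 − 67 = 28.3332.
Deadweight loss = ½ × 2.8333 × 28.3332 = 40.14.

40.14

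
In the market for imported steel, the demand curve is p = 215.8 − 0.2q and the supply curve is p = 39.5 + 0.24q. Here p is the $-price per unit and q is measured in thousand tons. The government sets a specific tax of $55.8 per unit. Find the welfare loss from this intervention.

Competitive equilibrium: 215.8 − 0.2q = 39.5 + 0.24q → q* = 400.6818, p* = 135.6636.
With the tax, the buyer price exceeds the seller price by 55.8: (215.8 − 0.2q) − (39.5 + 0.24q) = 55.8 → q' = 273.8636.
Δq = 400.6818 − 273.8636 = 126.8182; the wedge equals the tax, 55.8.
The triangle = ½ × 126.8182 × 55.8 = $3538.23 thousand.

$3538.23 thousand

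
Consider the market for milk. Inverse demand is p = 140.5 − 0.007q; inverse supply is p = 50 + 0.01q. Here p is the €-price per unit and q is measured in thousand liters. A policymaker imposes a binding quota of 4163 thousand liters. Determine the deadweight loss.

Competitive equilibrium: 140.5 − 0.007q = 50 + 0.01q → q* = 5323.5294, p* = 103.2353.
At q = 4163: demand price = 140.5 − 0.007·4163 = 111.359; supply price = 50 + 0.01·4163 = 91.63.
Δq = 5323.5294 − 4163 = 1160.5294; wedge = 111.359 − 91.63 = 19.729.
DWL = ½ × 1160.5294 × 19.729 = €11448.04 thousand.

€11448.04 thousand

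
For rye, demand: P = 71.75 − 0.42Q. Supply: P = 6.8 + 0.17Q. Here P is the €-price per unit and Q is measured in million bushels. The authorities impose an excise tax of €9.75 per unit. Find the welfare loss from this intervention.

€80.56 million

Competitive equilibrium: 71.75 − 0.42Q = 6.8 + 0.17Q → Q* = 110.0847, P* = 25.5144.
With the tax, the buyer price exceeds the seller price by 9.75: (71.75 − 0.42Q) − (6.8 + 0.17Q) = 9.75 → Q' = 93.5593.
ΔQ = 110.0847 − 93.5593 = 16.5254; the wedge equals the tax, 9.75.
The triangle = ½ × 16.5254 × 9.75 = €80.56 million.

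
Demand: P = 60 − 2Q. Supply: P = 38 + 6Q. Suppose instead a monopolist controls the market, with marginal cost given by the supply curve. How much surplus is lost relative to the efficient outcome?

1.21

Competitive equilibrium: 60 − 2Q = 38 + 6Q → Q* = 2.75, P* = 54.5.
Marginal revenue: MR = 60 − 4Q. Set MR = MC: 60 − 4Q = 38 + 6Q → Q_m = 2.2.
Price P_m = 60 − 2·2.2 = 55.6; MC(Q_m) = 38 + 6·2.2 = 51.2.
Competitive Q* = 2.75, so ΔQ = 0.55; wedge = 55.6 − 51.2 = 4.4.
Deadweight loss = ½ × 0.55 × 4.4 = 1.21.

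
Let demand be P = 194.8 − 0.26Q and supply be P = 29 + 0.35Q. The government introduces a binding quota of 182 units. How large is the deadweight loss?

2459.71

Competitive equilibrium: 194.8 − 0.26Q = 29 + 0.35Q → Q* = 271.8033, P* = 124.1311.
At Q = 182: demand price = 194.8 − 0.26·182 = 147.48; supply price = 29 + 0.35·182 = 92.7.
ΔQ = 271.8033 − 182 = 89.8033; wedge = 147.48 − 92.7 = 54.78.
Welfare loss = ½ × 89.8033 × 54.78 = 2459.71.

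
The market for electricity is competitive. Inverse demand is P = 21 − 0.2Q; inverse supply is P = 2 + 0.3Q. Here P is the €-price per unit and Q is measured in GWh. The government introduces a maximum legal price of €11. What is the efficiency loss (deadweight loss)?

Competitive equilibrium: 21 − 0.2Q = 2 + 0.3Q → Q* = 38, P* = 13.4.
At the ceiling P = 11, quantity supplied = (11 − 2)/0.3 = 30.
Willingness to pay at Q' = 30: 21 − 0.2·30 = 15.
ΔQ = 38 − 30 = 8; wedge = 15 − 11 = 4.
Welfare loss = ½ × 8 × 4 = €16.

€16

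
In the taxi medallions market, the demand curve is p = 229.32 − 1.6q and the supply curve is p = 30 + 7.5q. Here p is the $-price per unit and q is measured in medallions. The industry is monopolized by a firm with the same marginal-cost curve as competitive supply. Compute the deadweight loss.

Competitive equilibrium: 229.32 − 1.6q = 30 + 7.5q → q* = 21.9033, p* = 194.2747.
Marginal revenue: MR = 229.32 − 3.2q. Set MR = MC: 229.32 − 3.2q = 30 + 7.5q → q_m = 18.628.
Price p_m = 229.32 − 1.6·18.628 = 199.5152; MC(q_m) = 30 + 7.5·18.628 = 169.71.
Competitive q* = 21.9033, so Δq = 3.2753; wedge = 199.5152 − 169.71 = 29.8052.
The triangle = ½ × 3.2753 × 29.8052 = $48.81.

$48.81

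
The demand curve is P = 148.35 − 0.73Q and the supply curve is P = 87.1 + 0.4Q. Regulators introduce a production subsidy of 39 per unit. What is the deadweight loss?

Competitive equilibrium: 148.35 − 0.73Q = 87.1 + 0.4Q → Q* = 54.2035, P* = 108.7814.
The subsidy lowers effective supply by 39: P = 48.1 + 0.4Q.
New quantity: 148.35 − 0.73Q = 48.1 + 0.4Q → Q' = 88.7168.
Overproduction ΔQ = 88.7168 − 54.2035 = 34.5133; wedge = subsidy = 39.
Deadweight loss = ½ × 34.5133 × 39 = 673.01.

673.01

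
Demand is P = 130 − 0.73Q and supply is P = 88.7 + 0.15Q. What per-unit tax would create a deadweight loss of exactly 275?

22

Competitive equilibrium: 130 − 0.73Q = 88.7 + 0.15Q → Q* = 46.9318, P* = 95.7398.
A tax t gives ΔQ = t/0.88 and wedge t, so DWL = t²/1.76.
t²/1.76 = 275 → t² = 484 → t = 22.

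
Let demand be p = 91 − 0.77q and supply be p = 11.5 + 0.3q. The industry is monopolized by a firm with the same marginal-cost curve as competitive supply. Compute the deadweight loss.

517.21

Competitive equilibrium: 91 − 0.77q = 11.5 + 0.3q → q* = 74.2991, p* = 33.7897.
Marginal revenue: MR = 91 − 1.54q. Set MR = MC: 91 − 1.54q = 11.5 + 0.3q → q_m = 43.2065.
Price p_m = 91 − 0.77·43.2065 = 57.731; MC(q_m) = 11.5 + 0.3·43.2065 = 24.462.
Competitive q* = 74.2991, so Δq = 31.0926; wedge = 57.731 − 24.462 = 33.269.
Deadweight loss = ½ × 31.0926 × 33.269 = 517.21.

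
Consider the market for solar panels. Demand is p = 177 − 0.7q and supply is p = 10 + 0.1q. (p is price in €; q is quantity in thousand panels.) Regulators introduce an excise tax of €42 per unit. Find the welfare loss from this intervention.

€1102.50 thousand

Competitive equilibrium: 177 − 0.7q = 10 + 0.1q → q* = 208.75, p* = 30.875.
With the tax, the buyer price exceeds the seller price by 42: (177 − 0.7q) − (10 + 0.1q) = 42 → q' = 156.25.
Δq = 208.75 − 156.25 = 52.5; the wedge equals the tax, 42.
Deadweight loss = ½ × 52.5 × 42 = €1102.50 thousand.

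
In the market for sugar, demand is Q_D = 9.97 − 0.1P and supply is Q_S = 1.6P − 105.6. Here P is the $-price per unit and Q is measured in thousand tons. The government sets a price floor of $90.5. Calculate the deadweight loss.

$26.94 thousand

In inverse form: demand P = 99.7 − 10Q, supply P = 66 + 0.625Q.
Competitive equilibrium: 99.7 − 10Q = 66 + 0.625Q → Q* = 3.1718, P* = 67.9824.
At the floor P = 90.5, quantity demanded = (99.7 − 90.5)/10 = 0.92.
Sellers' marginal cost at Q' = 0.92: 66 + 0.625·0.92 = 66.575.
ΔQ = 3.1718 − 0.92 = 2.2518; wedge = 90.5 − 66.575 = 23.925.
The triangle = ½ × 2.2518 × 23.925 = $26.94 thousand.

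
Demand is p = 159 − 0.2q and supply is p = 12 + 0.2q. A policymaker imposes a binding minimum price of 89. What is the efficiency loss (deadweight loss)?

Competitive equilibrium: 159 − 0.2q = 12 + 0.2q → q* = 367.5, p* = 85.5.
At the floor p = 89, quantity demanded = (159 − 89)/0.2 = 350.
Sellers' marginal cost at q' = 350: 12 + 0.2·350 = 82.
Δq = 367.5 − 350 = 17.5; wedge = 89 − 82 = 7.
Welfare loss = ½ × 17.5 × 7 = 61.25.

61.25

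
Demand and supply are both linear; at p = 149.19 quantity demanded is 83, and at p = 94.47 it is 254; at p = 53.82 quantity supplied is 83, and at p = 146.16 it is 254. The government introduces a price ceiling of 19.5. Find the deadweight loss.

13086.24

Demand slope = (94.47 − 149.19)/(254 − 83) = −0.32, so p = 175.75 − 0.32q.
Supply slope = (146.16 − 53.82)/(254 − 83) = 0.54, so p = 9 + 0.54q.
Competitive equilibrium: 175.75 − 0.32q = 9 + 0.54q → q* = 193.8953, p* = 113.7035.
At the ceiling p = 19.5, quantity supplied = (19.5 − 9)/0.54 = 19.4444.
Willingness to pay at q' = 19.4444: 175.75 − 0.32·19.4444 = 169.5278.
Δq = 193.8953 − 19.4444 = 174.4509; wedge = 169.5278 − 19.5 = 150.0278.
DWL = ½ × 174.4509 × 150.0278 = 13086.24.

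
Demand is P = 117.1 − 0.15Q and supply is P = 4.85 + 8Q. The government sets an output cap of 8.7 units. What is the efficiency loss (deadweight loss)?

104.87

Competitive equilibrium: 117.1 − 0.15Q = 4.85 + 8Q → Q* = 13.773, P* = 115.034.
At Q = 8.7: demand price = 117.1 − 0.15·8.7 = 115.795; supply price = 4.85 + 8·8.7 = 74.45.
ΔQ = 13.773 − 8.7 = 5.073; wedge = 115.795 − 74.45 = 41.345.
Deadweight loss = ½ × 5.073 × 41.345 = 104.87.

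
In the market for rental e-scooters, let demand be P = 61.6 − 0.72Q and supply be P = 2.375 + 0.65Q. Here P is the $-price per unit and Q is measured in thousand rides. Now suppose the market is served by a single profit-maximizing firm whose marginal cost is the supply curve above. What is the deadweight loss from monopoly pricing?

Competitive equilibrium: 61.6 − 0.72Q = 2.375 + 0.65Q → Q* = 43.2299, P* = 30.4745.
Marginal revenue: MR = 61.6 − 1.44Q. Set MR = MC: 61.6 − 1.44Q = 2.375 + 0.65Q → Q_m = 28.3373.
Price P_m = 61.6 − 0.72·28.3373 = 41.1971; MC(Q_m) = 2.375 + 0.65·28.3373 = 20.7942.
Competitive Q* = 43.2299, so ΔQ = 14.8926; wedge = 41.1971 − 20.7942 = 20.4029.
DWL = ½ × 14.8926 × 20.4029 = $151.93 thousand.

$151.93 thousand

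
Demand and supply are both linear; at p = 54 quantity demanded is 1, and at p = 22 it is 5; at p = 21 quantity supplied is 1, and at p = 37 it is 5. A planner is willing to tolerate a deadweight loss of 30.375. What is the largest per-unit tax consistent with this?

27

Demand slope = (22 − 54)/(5 − 1) = −8, so p = 62 − 8q.
Supply slope = (37 − 21)/(5 − 1) = 4, so p = 17 + 4q.
Competitive equilibrium: 62 − 8q = 17 + 4q → q* = 3.75, p* = 32.
A tax t gives Δq = t/12 and wedge t, so DWL = t²/24.
t²/24 = 30.375 → t² = 729 → t = 27.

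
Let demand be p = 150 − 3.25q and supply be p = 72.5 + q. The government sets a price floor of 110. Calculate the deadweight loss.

Competitive equilibrium: 150 − 3.25q = 72.5 + q → q* = 18.2353, p* = 90.7353.
At the floor p = 110, quantity demanded = (150 − 110)/3.25 = 12.3077.
Sellers' marginal cost at q' = 12.3077: 72.5 + 1·12.3077 = 84.8077.
Δq = 18.2353 − 12.3077 = 5.9276; wedge = 110 − 84.8077 = 25.1923.
DWL = ½ × 5.9276 × 25.1923 = 74.66.

74.66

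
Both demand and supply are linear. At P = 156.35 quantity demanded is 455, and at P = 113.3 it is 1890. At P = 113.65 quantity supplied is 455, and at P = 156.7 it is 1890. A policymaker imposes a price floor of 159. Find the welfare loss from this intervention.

Demand slope = (113.3 − 156.35)/(1890 − 455) = −0.03, so P = 170 − 0.03Q.
Supply slope = (156.7 − 113.65)/(1890 − 455) = 0.03, so P = 100 + 0.03Q.
Competitive equilibrium: 170 − 0.03Q = 100 + 0.03Q → Q* = 1166.6667, P* = 135.
At the floor P = 159, quantity demanded = (170 − 159)/0.03 = 366.6667.
Sellers' marginal cost at Q' = 366.6667: 100 + 0.03·366.6667 = 111.
ΔQ = 1166.6667 − 366.6667 = 800; wedge = 159 − 111 = 48.
The triangle = ½ × 800 × 48 = 19200.

19200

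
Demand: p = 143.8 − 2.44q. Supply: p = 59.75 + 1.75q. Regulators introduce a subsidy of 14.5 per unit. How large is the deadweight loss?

25.09

Competitive equilibrium: 143.8 − 2.44q = 59.75 + 1.75q → q* = 20.0597, p* = 94.8544.
The subsidy lowers effective supply by 14.5: p = 45.25 + 1.75q.
New quantity: 143.8 − 2.44q = 45.25 + 1.75q → q' = 23.5203.
Overproduction Δq = 23.5203 − 20.0597 = 3.4606; wedge = subsidy = 14.5.
The triangle = ½ × 3.4606 × 14.5 = 25.09.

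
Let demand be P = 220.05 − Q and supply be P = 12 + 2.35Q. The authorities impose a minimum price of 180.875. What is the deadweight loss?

880.65

Competitive equilibrium: 220.05 − Q = 12 + 2.35Q → Q* = 62.1045, P* = 157.9455.
At the floor P = 180.875, quantity demanded = (220.05 − 180.875)/1 = 39.175.
Sellers' marginal cost at Q' = 39.175: 12 + 2.35·39.175 = 104.0613.
ΔQ = 62.1045 − 39.175 = 22.9295; wedge = 180.875 − 104.0613 = 76.8137.
DWL = ½ × 22.9295 × 76.8137 = 880.65.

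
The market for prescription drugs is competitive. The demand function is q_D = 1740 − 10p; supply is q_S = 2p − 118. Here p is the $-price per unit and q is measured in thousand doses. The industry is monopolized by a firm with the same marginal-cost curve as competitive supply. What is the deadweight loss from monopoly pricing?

In inverse form: demand p = 174 − 0.1q, supply p = 59 + 0.5q.
Competitive equilibrium: 174 − 0.1q = 59 + 0.5q → q* = 191.6667, p* = 154.8333.
Marginal revenue: MR = 174 − 0.2q. Set MR = MC: 174 − 0.2q = 59 + 0.5q → q_m = 164.2857.
Price p_m = 174 − 0.1·164.2857 = 157.5714; MC(q_m) = 59 + 0.5·164.2857 = 141.1429.
Competitive q* = 191.6667, so Δq = 27.381; wedge = 157.5714 − 141.1429 = 16.4285.
Deadweight loss = ½ × 27.381 × 16.4285 = $224.91 thousand.

$224.91 thousand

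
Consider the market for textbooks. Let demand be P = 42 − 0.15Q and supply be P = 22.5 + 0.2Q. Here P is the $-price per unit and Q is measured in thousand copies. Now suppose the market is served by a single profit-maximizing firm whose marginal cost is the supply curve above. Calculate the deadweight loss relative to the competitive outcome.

$48.89 thousand

Competitive equilibrium: 42 − 0.15Q = 22.5 + 0.2Q → Q* = 55.7143, P* = 33.6429.
Marginal revenue: MR = 42 − 0.3Q. Set MR = MC: 42 − 0.3Q = 22.5 + 0.2Q → Q_m = 39.
Price P_m = 42 − 0.15·39 = 36.15; MC(Q_m) = 22.5 + 0.2·39 = 30.3.
Competitive Q* = 55.7143, so ΔQ = 16.7143; wedge = 36.15 − 30.3 = 5.85.
The triangle = ½ × 16.7143 × 5.85 = $48.89 thousand.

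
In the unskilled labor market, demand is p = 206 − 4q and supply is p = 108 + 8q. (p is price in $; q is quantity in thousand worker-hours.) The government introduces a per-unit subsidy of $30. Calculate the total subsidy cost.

$320 thousand

Competitive equilibrium: 206 − 4q = 108 + 8q → q* = 8.1667, p* = 173.3333.
The subsidy lowers effective supply by 30: p = 78 + 8q.
New quantity: 206 − 4q = 78 + 8q → q' = 10.6667.
Total subsidy cost = 30 × 10.6667 = $320 thousand.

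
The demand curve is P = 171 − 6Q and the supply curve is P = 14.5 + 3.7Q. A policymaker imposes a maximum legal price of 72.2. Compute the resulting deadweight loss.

1.41

Competitive equilibrium: 171 − 6Q = 14.5 + 3.7Q → Q* = 16.134, P* = 74.1959.
At the ceiling P = 72.2, quantity supplied = (72.2 − 14.5)/3.7 = 15.5946.
Willingness to pay at Q' = 15.5946: 171 − 6·15.5946 = 77.4324.
ΔQ = 16.134 − 15.5946 = 0.5394; wedge = 77.4324 − 72.2 = 5.2324.
The triangle = ½ × 0.5394 × 5.2324 = 1.41.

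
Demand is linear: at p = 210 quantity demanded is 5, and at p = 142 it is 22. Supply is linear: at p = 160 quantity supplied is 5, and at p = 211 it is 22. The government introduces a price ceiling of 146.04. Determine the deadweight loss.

487.03

Demand slope = (142 − 210)/(22 − 5) = −4, so p = 230 − 4q.
Supply slope = (211 − 160)/(22 − 5) = 3, so p = 145 + 3q.
Competitive equilibrium: 230 − 4q = 145 + 3q → q* = 12.14286, p* = 181.42857.
At the ceiling p = 146.04, quantity supplied = (146.04 − 145)/3 = 0.34667.
Willingness to pay at q' = 0.34667: 230 − 4·0.34667 = 228.61332.
Δq = 12.14286 − 0.34667 = 11.79619; wedge = 228.61332 − 146.04 = 82.57332.
The triangle = ½ × 11.79619 × 82.57332 = 487.03.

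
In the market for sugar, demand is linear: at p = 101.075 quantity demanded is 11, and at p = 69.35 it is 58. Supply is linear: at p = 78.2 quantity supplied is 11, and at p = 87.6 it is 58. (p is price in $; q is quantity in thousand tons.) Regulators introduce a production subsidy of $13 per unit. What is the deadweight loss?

$96.57 thousand

Demand slope = (69.35 − 101.075)/(58 − 11) = −0.675, so p = 108.5 − 0.675q.
Supply slope = (87.6 − 78.2)/(58 − 11) = 0.2, so p = 76 + 0.2q.
Competitive equilibrium: 108.5 − 0.675q = 76 + 0.2q → q* = 37.1429, p* = 83.4286.
The subsidy lowers effective supply by 13: p = 63 + 0.2q.
New quantity: 108.5 − 0.675q = 63 + 0.2q → q' = 52.
Overproduction Δq = 52 − 37.1429 = 14.8571; wedge = subsidy = 13.
DWL = ½ × 14.8571 × 13 = $96.57 thousand.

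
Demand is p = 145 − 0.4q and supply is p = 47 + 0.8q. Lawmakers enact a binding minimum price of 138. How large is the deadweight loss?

Competitive equilibrium: 145 − 0.4q = 47 + 0.8q → q* = 81.6667, p* = 112.3333.
At the floor p = 138, quantity demanded = (145 − 138)/0.4 = 17.5.
Sellers' marginal cost at q' = 17.5: 47 + 0.8·17.5 = 61.
Δq = 81.6667 − 17.5 = 64.1667; wedge = 138 − 61 = 77.
The triangle = ½ × 64.1667 × 77 = 2470.42.

2470.42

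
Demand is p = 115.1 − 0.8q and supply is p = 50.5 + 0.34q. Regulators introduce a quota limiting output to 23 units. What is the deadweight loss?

Competitive equilibrium: 115.1 − 0.8q = 50.5 + 0.34q → q* = 56.6667, p* = 69.7667.
At q = 23: demand price = 115.1 − 0.8·23 = 96.7; supply price = 50.5 + 0.34·23 = 58.32.
Δq = 56.6667 − 23 = 33.6667; wedge = 96.7 − 58.32 = 38.38.
The triangle = ½ × 33.6667 × 38.38 = 646.06.

646.06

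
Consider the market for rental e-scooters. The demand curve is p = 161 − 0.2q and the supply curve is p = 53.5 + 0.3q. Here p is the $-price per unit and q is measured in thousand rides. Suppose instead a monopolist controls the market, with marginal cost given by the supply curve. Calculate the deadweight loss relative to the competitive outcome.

Competitive equilibrium: 161 − 0.2q = 53.5 + 0.3q → q* = 215, p* = 118.
Marginal revenue: MR = 161 − 0.4q. Set MR = MC: 161 − 0.4q = 53.5 + 0.3q → q_m = 153.5714.
Price p_m = 161 − 0.2·153.5714 = 130.2857; MC(q_m) = 53.5 + 0.3·153.5714 = 99.5714.
Competitive q* = 215, so Δq = 61.4286; wedge = 130.2857 − 99.5714 = 30.7143.
Deadweight loss = ½ × 61.4286 × 30.7143 = $943.37 thousand.

$943.37 thousand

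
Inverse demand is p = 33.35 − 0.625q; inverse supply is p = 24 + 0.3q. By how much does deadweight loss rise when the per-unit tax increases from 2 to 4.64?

9.48

Competitive equilibrium: 33.35 − 0.625q = 24 + 0.3q → q* = 10.1081, p* = 27.0324.
For a per-unit tax t: Δq = t/0.925, so DWL = ½·t·(t/0.925) = t²/1.85.
At t = 2: DWL = 2.162. At t = 4.64: DWL = 11.638.
Increase = 11.638 − 2.162 = 9.48.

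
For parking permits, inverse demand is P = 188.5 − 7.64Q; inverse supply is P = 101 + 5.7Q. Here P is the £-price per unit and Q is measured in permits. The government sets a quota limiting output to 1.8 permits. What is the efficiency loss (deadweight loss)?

Competitive equilibrium: 188.5 − 7.64Q = 101 + 5.7Q → Q* = 6.5592, P* = 138.3876.
At Q = 1.8: demand price = 188.5 − 7.64·1.8 = 174.748; supply price = 101 + 5.7·1.8 = 111.26.
ΔQ = 6.5592 − 1.8 = 4.7592; wedge = 174.748 − 111.26 = 63.488.
The triangle = ½ × 4.7592 × 63.488 = £151.08.

£151.08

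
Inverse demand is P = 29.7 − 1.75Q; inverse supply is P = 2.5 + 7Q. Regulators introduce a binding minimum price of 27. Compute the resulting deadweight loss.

10.73

Competitive equilibrium: 29.7 − 1.75Q = 2.5 + 7Q → Q* = 3.10857, P* = 24.26.
At the floor P = 27, quantity demanded = (29.7 − 27)/1.75 = 1.54286.
Sellers' marginal cost at Q' = 1.54286: 2.5 + 7·1.54286 = 13.30002.
ΔQ = 3.10857 − 1.54286 = 1.56571; wedge = 27 − 13.30002 = 13.69998.
Deadweight loss = ½ × 1.56571 × 13.69998 = 10.73.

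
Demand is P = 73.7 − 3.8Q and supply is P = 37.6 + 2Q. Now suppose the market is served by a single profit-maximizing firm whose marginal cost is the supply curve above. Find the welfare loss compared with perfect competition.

Competitive equilibrium: 73.7 − 3.8Q = 37.6 + 2Q → Q* = 6.2241, P* = 50.0483.
Marginal revenue: MR = 73.7 − 7.6Q. Set MR = MC: 73.7 − 7.6Q = 37.6 + 2Q → Q_m = 3.7604.
Price P_m = 73.7 − 3.8·3.7604 = 59.4105; MC(Q_m) = 37.6 + 2·3.7604 = 45.1208.
Competitive Q* = 6.2241, so ΔQ = 2.4637; wedge = 59.4105 − 45.1208 = 14.2897.
DWL = ½ × 2.4637 × 14.2897 = 17.60.

17.60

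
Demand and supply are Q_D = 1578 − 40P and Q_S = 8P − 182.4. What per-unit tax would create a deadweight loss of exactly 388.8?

10.8

In inverse form: demand P = 39.45 − 0.025Q, supply P = 22.8 + 0.125Q.
Competitive equilibrium: 39.45 − 0.025Q = 22.8 + 0.125Q → Q* = 111, P* = 36.675.
A tax t gives ΔQ = t/0.15 and wedge t, so DWL = t²/0.3.
t²/0.3 = 388.8 → t² = 116.64 → t = 10.8.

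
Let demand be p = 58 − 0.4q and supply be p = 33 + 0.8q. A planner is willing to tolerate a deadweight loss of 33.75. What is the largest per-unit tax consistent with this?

Competitive equilibrium: 58 − 0.4q = 33 + 0.8q → q* = 20.8333, p* = 49.6667.
A tax t gives Δq = t/1.2 and wedge t, so DWL = t²/2.4.
t²/2.4 = 33.75 → t² = 81 → t = 9.

9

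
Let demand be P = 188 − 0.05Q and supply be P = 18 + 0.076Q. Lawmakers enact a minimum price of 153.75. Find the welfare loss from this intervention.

Competitive equilibrium: 188 − 0.05Q = 18 + 0.076Q → Q* = 1349.2063, P* = 120.5397.
At the floor P = 153.75, quantity demanded = (188 − 153.75)/0.05 = 685.
Sellers' marginal cost at Q' = 685: 18 + 0.076·685 = 70.06.
ΔQ = 1349.2063 − 685 = 664.2063; wedge = 153.75 − 70.06 = 83.69.
Deadweight loss = ½ × 664.2063 × 83.69 = 27793.71.

27793.71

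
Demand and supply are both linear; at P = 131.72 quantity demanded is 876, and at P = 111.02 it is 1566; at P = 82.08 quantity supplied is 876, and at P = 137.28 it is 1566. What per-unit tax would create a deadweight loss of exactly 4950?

33

Demand slope = (111.02 − 131.72)/(1566 − 876) = −0.03, so P = 158 − 0.03Q.
Supply slope = (137.28 − 82.08)/(1566 − 876) = 0.08, so P = 12 + 0.08Q.
Competitive equilibrium: 158 − 0.03Q = 12 + 0.08Q → Q* = 1327.2727, P* = 118.1818.
A tax t gives ΔQ = t/0.11 and wedge t, so DWL = t²/0.22.
t²/0.22 = 4950 → t² = 1089 → t = 33.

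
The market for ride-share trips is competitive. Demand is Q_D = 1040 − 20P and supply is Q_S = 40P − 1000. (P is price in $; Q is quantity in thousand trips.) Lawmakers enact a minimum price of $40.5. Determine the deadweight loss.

In inverse form: demand P = 52 − 0.05Q, supply P = 25 + 0.025Q.
Competitive equilibrium: 52 − 0.05Q = 25 + 0.025Q → Q* = 360, P* = 34.
At the floor P = 40.5, quantity demanded = (52 − 40.5)/0.05 = 230.
Sellers' marginal cost at Q' = 230: 25 + 0.025·230 = 30.75.
ΔQ = 360 − 230 = 130; wedge = 40.5 − 30.75 = 9.75.
The triangle = ½ × 130 × 9.75 = $633.75 thousand.

$633.75 thousand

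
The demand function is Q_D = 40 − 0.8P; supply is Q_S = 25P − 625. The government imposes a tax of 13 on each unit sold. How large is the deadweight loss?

In inverse form: demand P = 50 − 1.25Q, supply P = 25 + 0.04Q.
Competitive equilibrium: 50 − 1.25Q = 25 + 0.04Q → Q* = 19.3798, P* = 25.7752.
With the tax, the buyer price exceeds the seller price by 13: (50 − 1.25Q) − (25 + 0.04Q) = 13 → Q' = 9.3023.
ΔQ = 19.3798 − 9.3023 = 10.0775; the wedge equals the tax, 13.
Welfare loss = ½ × 10.0775 × 13 = 65.50.

65.50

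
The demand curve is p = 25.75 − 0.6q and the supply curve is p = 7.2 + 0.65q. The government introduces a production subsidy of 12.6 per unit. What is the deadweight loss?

63.504

Competitive equilibrium: 25.75 − 0.6q = 7.2 + 0.65q → q* = 14.84, p* = 16.846.
The subsidy lowers effective supply by 12.6: p = 0.65q − 5.4.
New quantity: 25.75 − 0.6q = 0.65q − 5.4 → q' = 24.92.
Overproduction Δq = 24.92 − 14.84 = 10.08; wedge = subsidy = 12.6.
Welfare loss = ½ × 10.08 × 12.6 = 63.504.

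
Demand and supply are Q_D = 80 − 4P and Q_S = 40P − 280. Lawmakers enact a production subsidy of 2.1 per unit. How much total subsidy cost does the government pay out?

In inverse form: demand P = 20 − 0.25Q, supply P = 7 + 0.025Q.
Competitive equilibrium: 20 − 0.25Q = 7 + 0.025Q → Q* = 47.2727, P* = 8.1818.
The subsidy lowers effective supply by 2.1: P = 4.9 + 0.025Q.
New quantity: 20 − 0.25Q = 4.9 + 0.025Q → Q' = 54.9091.
Total subsidy cost = 2.1 × 54.9091 = 115.31.

115.31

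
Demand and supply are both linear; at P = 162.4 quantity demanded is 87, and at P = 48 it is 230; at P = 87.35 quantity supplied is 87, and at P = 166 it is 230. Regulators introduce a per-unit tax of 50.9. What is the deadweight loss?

Demand slope = (48 − 162.4)/(230 − 87) = −0.8, so P = 232 − 0.8Q.
Supply slope = (166 − 87.35)/(230 − 87) = 0.55, so P = 39.5 + 0.55Q.
Competitive equilibrium: 232 − 0.8Q = 39.5 + 0.55Q → Q* = 142.5926, P* = 117.9259.
With the tax, the buyer price exceeds the seller price by 50.9: (232 − 0.8Q) − (39.5 + 0.55Q) = 50.9 → Q' = 104.8889.
ΔQ = 142.5926 − 104.8889 = 37.7037; the wedge equals the tax, 50.9.
Deadweight loss = ½ × 37.7037 × 50.9 = 959.56.

959.56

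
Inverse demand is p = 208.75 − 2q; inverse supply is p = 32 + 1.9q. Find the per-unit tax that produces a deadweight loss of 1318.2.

Competitive equilibrium: 208.75 − 2q = 32 + 1.9q → q* = 45.3205, p* = 118.109.
A tax t gives Δq = t/3.9 and wedge t, so DWL = t²/7.8.
t²/7.8 = 1318.2 → t² = 10281.96 → t = 101.4.

101.4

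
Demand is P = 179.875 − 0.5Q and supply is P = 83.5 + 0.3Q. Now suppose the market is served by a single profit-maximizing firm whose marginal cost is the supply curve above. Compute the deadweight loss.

858.74

Competitive equilibrium: 179.875 − 0.5Q = 83.5 + 0.3Q → Q* = 120.4688, P* = 119.6406.
Marginal revenue: MR = 179.875 − Q. Set MR = MC: 179.875 − Q = 83.5 + 0.3Q → Q_m = 74.1346.
Price P_m = 179.875 − 0.5·74.1346 = 142.8077; MC(Q_m) = 83.5 + 0.3·74.1346 = 105.7404.
Competitive Q* = 120.4688, so ΔQ = 46.3342; wedge = 142.8077 − 105.7404 = 37.0673.
Deadweight loss = ½ × 46.3342 × 37.0673 = 858.74.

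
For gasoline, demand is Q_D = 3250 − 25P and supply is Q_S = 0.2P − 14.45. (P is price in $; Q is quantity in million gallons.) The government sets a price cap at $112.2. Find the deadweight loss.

$30.31 million

In inverse form: demand P = 130 − 0.04Q, supply P = 72.25 + 5Q.
Competitive equilibrium: 130 − 0.04Q = 72.25 + 5Q → Q* = 11.4583, P* = 129.5417.
At the ceiling P = 112.2, quantity supplied = (112.2 − 72.25)/5 = 7.99.
Willingness to pay at Q' = 7.99: 130 − 0.04·7.99 = 129.6804.
ΔQ = 11.4583 − 7.99 = 3.4683; wedge = 129.6804 − 112.2 = 17.4804.
DWL = ½ × 3.4683 × 17.4804 = $30.31 million.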